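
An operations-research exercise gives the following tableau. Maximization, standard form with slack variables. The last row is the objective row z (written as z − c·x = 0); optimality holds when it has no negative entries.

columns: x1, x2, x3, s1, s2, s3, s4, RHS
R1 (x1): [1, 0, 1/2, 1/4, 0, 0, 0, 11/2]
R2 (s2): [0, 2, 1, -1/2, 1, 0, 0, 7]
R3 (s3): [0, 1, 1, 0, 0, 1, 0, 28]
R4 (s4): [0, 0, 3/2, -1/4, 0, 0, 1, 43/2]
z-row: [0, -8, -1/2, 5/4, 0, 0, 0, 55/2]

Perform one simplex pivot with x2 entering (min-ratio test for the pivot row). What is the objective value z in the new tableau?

Ratio test on column x2 — row 1: entry 0 ≤ 0; row 2: 7/2 = 7/2; row 3: 28/1 = 28; row 4: entry 0 ≤ 0. Minimum is 7/2 at row 2 (s2 leaves); pivot element 2.
Pivot on row 2; the z-row RHS becomes 55/2 − (-8)·(7/2) = 111/2.

111/2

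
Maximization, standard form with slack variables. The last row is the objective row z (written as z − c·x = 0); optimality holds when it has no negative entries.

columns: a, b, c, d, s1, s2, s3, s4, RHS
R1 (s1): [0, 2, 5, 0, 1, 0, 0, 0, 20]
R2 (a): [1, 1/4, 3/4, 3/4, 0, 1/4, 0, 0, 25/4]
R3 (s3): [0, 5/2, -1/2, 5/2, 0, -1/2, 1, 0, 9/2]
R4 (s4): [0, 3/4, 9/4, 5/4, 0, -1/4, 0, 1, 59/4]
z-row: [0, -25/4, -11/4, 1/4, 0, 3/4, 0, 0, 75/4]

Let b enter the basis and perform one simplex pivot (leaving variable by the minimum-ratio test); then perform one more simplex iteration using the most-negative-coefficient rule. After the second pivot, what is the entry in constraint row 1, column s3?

Ratio test on column b — row 1: 20/2 = 10; row 2: (25/4)/(1/4) = 25; row 3: (9/2)/(5/2) = 9/5; row 4: (59/4)/(3/4) = 59/3. Minimum is 9/5 at row 3 (s3 leaves); pivot element 5/2.
Divide row 3 by 5/2; eliminate column b from the other rows.
Second iteration: most negative z-row entry is -4 in column c, so c enters.
Ratio test on column c — row 1: (82/5)/(27/5) = 82/27; row 2: (29/5)/(4/5) = 29/4; row 3: entry -1/5 ≤ 0; row 4: (67/5)/(12/5) = 67/12. Minimum is 82/27 at row 1 (s1 leaves); pivot element 27/5.
Divide row 1 by 27/5; eliminate column c from the other rows.
After both pivots, the entry at constraint row 1, column s3 is -4/27.

-4/27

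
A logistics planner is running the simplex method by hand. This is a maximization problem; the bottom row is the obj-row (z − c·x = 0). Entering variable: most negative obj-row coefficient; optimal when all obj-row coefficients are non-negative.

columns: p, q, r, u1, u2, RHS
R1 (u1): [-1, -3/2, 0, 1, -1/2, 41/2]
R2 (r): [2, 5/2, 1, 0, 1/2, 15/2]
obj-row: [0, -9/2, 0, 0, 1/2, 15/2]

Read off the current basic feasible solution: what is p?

0

p is not in the basis, so in the current basic feasible solution p = 0.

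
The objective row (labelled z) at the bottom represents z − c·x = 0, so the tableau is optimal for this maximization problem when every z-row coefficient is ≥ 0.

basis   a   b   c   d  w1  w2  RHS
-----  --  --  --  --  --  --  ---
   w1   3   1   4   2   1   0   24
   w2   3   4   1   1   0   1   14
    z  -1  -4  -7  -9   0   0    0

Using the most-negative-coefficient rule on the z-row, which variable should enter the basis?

Negative z-row entries: a: -1, b: -4, c: -7, d: -9.
The most negative is -9 in column d, so d enters.

d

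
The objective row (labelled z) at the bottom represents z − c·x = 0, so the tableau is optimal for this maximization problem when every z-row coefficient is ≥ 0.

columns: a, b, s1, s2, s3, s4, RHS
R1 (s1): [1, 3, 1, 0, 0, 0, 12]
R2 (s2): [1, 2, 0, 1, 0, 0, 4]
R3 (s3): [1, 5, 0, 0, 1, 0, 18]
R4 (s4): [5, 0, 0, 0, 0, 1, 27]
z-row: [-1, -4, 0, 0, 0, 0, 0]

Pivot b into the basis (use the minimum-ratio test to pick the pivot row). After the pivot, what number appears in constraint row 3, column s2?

Ratio test on column b — row 1: 12/3 = 4; row 2: 4/2 = 2; row 3: 18/5 = 18/5; row 4: entry 0 ≤ 0. Minimum is 2 at row 2 (s2 leaves); pivot element 2.
Divide row 2 by 2; eliminate column b from the other rows.
Row 3 update in column s2: 0 − 5·(1/2) = -5/2.

-5/2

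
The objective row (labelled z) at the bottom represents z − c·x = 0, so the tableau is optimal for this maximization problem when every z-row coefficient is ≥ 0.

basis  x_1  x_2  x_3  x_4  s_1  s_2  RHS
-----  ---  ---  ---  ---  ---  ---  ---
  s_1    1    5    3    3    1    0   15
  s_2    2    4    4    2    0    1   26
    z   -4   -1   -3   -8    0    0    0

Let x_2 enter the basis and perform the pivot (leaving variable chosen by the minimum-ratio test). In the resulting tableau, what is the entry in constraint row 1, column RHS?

3

Ratio test on column x_2 — row 1: 15/5 = 3; row 2: 26/4 = 13/2. Minimum is 3 at row 1 (s_1 leaves); pivot element 5.
Divide row 1 by 5; eliminate column x_2 from the other rows.
In the new row 1, the RHS entry is the old entry divided by the pivot: 15/5 = 3.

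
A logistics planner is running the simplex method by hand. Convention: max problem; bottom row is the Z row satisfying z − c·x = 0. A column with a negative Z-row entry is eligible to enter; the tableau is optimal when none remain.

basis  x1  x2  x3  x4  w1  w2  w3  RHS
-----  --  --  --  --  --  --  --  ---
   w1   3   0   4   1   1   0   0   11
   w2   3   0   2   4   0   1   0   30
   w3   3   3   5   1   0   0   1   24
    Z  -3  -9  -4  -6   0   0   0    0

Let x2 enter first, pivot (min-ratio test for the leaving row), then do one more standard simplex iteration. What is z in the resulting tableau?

Ratio test on column x2 — row 1: entry 0 ≤ 0; row 2: entry 0 ≤ 0; row 3: 24/3 = 8. Minimum is 8 at row 3 (w3 leaves); pivot element 3.
Pivot on row 3; the Z-row RHS becomes 0 − (-9)·8 = 72.
Next entering variable (most negative Z-row entry -3): x4.
Ratio test on column x4 — row 1: 11/1 = 11; row 2: 30/4 = 15/2; row 3: 8/(1/3) = 24. Minimum is 15/2 at row 2 (w2 leaves); pivot element 4.
After the second pivot the Z-row RHS is 72 − (-3)·(15/2) = 189/2.

189/2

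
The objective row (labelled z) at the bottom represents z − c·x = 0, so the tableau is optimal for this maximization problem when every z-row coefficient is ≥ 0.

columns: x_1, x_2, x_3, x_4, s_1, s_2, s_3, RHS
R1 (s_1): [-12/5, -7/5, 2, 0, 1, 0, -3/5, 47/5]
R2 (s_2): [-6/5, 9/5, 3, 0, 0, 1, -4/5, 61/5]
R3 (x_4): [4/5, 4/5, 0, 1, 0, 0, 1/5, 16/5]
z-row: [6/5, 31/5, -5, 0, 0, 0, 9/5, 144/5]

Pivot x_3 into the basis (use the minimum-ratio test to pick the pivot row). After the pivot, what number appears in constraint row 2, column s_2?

Ratio test on column x_3 — row 1: (47/5)/2 = 47/10; row 2: (61/5)/3 = 61/15; row 3: entry 0 ≤ 0. Minimum is 61/15 at row 2 (s_2 leaves); pivot element 3.
Divide row 2 by 3; eliminate column x_3 from the other rows.
In the new row 2, the s_2 entry is the old entry divided by the pivot: 1/3 = 1/3.

1/3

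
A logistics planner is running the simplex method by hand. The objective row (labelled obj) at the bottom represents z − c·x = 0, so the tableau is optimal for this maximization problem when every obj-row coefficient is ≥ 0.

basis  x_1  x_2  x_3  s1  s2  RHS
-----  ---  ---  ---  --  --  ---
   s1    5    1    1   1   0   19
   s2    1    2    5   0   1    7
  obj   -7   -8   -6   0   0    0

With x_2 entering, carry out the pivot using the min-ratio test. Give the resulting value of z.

Ratio test on column x_2 — row 1: 19/1 = 19; row 2: 7/2 = 7/2. Minimum is 7/2 at row 2 (s2 leaves); pivot element 2.
Pivot on row 2; the obj-row RHS becomes 0 − (-8)·(7/2) = 28.

28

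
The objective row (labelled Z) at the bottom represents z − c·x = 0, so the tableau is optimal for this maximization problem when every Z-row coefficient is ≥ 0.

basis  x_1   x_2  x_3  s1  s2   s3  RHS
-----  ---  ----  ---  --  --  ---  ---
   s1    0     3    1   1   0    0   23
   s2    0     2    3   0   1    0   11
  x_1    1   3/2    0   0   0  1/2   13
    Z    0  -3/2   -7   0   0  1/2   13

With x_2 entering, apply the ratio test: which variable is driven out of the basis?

Column x_2 entries and ratios — s1: 23/3 = 23/3; s2: 11/2 = 11/2; x_1: 13/(3/2) = 26/3.
Smallest ratio is 11/2 in the row of s2, so s2 leaves.

s2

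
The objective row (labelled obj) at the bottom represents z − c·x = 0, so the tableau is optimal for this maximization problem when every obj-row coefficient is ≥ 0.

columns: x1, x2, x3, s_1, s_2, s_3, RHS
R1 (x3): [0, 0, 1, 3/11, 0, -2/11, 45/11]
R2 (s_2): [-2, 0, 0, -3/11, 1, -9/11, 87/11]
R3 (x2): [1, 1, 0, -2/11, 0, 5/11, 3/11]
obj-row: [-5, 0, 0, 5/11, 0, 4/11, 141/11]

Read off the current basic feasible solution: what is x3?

45/11

x3 is basic (row 1); its value is the RHS of that row, 45/11.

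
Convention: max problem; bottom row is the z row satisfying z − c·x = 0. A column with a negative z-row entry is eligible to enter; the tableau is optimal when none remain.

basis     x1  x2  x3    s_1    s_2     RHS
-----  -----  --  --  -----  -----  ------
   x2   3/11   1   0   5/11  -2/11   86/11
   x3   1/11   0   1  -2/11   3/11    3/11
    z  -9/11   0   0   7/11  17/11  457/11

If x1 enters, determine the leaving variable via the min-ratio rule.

Column x1 entries and ratios — x2: (86/11)/(3/11) = 86/3; x3: (3/11)/(1/11) = 3.
Smallest ratio is 3 in the row of x3, so x3 leaves.

x3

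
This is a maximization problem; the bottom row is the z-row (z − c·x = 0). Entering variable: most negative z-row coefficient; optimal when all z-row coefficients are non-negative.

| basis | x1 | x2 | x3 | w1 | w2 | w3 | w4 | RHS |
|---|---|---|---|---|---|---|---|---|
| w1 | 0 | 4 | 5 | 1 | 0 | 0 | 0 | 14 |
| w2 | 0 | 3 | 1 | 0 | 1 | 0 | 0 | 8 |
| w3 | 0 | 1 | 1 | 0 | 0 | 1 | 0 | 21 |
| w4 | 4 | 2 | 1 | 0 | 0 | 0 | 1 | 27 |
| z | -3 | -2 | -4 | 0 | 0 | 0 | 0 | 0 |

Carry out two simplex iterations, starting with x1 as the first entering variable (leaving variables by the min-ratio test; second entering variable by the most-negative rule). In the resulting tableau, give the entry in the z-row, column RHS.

587/20

Ratio test on column x1 — row 1: entry 0 ≤ 0; row 2: entry 0 ≤ 0; row 3: entry 0 ≤ 0; row 4: 27/4 = 27/4. Minimum is 27/4 at row 4 (w4 leaves); pivot element 4.
Divide row 4 by 4; eliminate column x1 from the other rows.
Second iteration: most negative z-row entry is -13/4 in column x3, so x3 enters.
Ratio test on column x3 — row 1: 14/5 = 14/5; row 2: 8/1 = 8; row 3: 21/1 = 21; row 4: (27/4)/(1/4) = 27. Minimum is 14/5 at row 1 (w1 leaves); pivot element 5.
Divide row 1 by 5; eliminate column x3 from the other rows.
After both pivots, the entry at the z-row, column RHS is 587/20.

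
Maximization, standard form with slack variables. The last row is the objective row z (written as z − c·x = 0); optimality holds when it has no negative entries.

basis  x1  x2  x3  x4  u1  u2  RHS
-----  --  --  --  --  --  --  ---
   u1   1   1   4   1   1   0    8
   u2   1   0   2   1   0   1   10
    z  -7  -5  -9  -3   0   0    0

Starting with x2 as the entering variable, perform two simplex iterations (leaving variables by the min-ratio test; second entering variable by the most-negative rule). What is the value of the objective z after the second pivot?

Ratio test on column x2 — row 1: 8/1 = 8; row 2: entry 0 ≤ 0. Minimum is 8 at row 1 (u1 leaves); pivot element 1.
Pivot on row 1; the z-row RHS becomes 0 − (-5)·8 = 40.
Next entering variable (most negative z-row entry -2): x1.
Ratio test on column x1 — row 1: 8/1 = 8; row 2: 10/1 = 10. Minimum is 8 at row 1 (x2 leaves); pivot element 1.
After the second pivot the z-row RHS is 40 − (-2)·8 = 56.

56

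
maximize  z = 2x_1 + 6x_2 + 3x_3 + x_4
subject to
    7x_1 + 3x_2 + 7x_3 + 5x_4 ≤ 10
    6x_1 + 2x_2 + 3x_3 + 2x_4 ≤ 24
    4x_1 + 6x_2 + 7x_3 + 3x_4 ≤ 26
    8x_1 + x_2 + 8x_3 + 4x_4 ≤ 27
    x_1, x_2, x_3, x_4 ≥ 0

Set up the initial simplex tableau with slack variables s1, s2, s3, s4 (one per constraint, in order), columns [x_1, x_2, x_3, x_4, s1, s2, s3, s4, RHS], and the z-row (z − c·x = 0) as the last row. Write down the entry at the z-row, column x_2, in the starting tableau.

-6

The z-row carries the negated objective coefficients: the x_2 entry is -6.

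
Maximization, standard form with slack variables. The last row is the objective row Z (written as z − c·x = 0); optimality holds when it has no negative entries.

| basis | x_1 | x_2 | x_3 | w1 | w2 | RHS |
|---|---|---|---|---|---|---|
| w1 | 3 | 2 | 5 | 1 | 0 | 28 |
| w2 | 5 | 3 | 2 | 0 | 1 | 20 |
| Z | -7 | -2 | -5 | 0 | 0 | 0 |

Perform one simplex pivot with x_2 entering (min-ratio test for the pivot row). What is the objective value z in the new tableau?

40/3

Ratio test on column x_2 — row 1: 28/2 = 14; row 2: 20/3 = 20/3. Minimum is 20/3 at row 2 (w2 leaves); pivot element 3.
Pivot on row 2; the Z-row RHS becomes 0 − (-2)·(20/3) = 40/3.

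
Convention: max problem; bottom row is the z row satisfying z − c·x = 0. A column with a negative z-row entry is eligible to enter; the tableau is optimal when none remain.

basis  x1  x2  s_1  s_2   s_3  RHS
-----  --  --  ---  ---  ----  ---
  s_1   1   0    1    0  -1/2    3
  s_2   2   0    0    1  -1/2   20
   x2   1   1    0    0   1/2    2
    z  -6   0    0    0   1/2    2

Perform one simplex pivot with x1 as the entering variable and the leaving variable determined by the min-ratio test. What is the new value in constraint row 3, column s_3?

Ratio test on column x1 — row 1: 3/1 = 3; row 2: 20/2 = 10; row 3: 2/1 = 2. Minimum is 2 at row 3 (x2 leaves); pivot element 1.
Divide row 3 by 1; eliminate column x1 from the other rows.
In the new row 3, the s_3 entry is the old entry divided by the pivot: (1/2)/1 = 1/2.

1/2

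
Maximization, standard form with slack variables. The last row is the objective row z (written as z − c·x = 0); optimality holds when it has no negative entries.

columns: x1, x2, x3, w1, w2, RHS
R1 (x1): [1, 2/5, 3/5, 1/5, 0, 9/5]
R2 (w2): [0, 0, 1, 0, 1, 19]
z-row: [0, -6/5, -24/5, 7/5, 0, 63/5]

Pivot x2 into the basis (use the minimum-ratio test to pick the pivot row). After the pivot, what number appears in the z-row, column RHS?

18

Ratio test on column x2 — row 1: (9/5)/(2/5) = 9/2; row 2: entry 0 ≤ 0. Minimum is 9/2 at row 1 (x1 leaves); pivot element 2/5.
Divide row 1 by 2/5; eliminate column x2 from the other rows.
z-row update in column RHS: 63/5 − (-6/5)·(9/2) = 18.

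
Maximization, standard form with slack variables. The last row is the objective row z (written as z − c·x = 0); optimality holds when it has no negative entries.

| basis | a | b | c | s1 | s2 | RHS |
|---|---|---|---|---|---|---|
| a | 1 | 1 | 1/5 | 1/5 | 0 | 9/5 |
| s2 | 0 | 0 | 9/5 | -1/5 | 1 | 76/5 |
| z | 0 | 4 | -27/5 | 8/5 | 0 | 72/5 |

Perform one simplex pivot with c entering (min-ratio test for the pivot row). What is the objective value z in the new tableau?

Ratio test on column c — row 1: (9/5)/(1/5) = 9; row 2: (76/5)/(9/5) = 76/9. Minimum is 76/9 at row 2 (s2 leaves); pivot element 9/5.
Pivot on row 2; the z-row RHS becomes 72/5 − (-27/5)·(76/9) = 60.

60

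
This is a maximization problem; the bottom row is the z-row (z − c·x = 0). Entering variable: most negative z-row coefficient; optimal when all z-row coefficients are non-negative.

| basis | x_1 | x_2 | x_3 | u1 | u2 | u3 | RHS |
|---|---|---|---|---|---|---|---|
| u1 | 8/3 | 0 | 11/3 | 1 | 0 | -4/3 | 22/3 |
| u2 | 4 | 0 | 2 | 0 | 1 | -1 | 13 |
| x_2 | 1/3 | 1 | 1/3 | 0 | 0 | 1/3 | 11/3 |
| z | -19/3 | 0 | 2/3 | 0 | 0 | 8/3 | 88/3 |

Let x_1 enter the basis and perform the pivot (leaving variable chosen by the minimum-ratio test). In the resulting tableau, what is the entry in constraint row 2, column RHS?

2

Ratio test on column x_1 — row 1: (22/3)/(8/3) = 11/4; row 2: 13/4 = 13/4; row 3: (11/3)/(1/3) = 11. Minimum is 11/4 at row 1 (u1 leaves); pivot element 8/3.
Divide row 1 by 8/3; eliminate column x_1 from the other rows.
Row 2 update in column RHS: 13 − 4·(11/4) = 2.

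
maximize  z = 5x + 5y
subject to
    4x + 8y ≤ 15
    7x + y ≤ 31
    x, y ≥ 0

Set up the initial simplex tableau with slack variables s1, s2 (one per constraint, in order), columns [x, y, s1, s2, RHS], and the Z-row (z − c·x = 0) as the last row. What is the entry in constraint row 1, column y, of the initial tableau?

8

Constraint 1 has coefficient 8 on y.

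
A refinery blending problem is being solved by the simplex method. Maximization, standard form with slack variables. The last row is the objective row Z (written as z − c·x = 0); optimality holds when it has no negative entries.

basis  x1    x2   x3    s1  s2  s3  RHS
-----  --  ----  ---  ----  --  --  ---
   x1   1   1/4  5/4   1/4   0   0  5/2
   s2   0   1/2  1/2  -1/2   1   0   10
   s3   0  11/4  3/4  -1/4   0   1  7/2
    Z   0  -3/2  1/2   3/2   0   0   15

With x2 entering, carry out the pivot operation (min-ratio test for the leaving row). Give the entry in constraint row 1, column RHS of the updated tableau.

Ratio test on column x2 — row 1: (5/2)/(1/4) = 10; row 2: 10/(1/2) = 20; row 3: (7/2)/(11/4) = 14/11. Minimum is 14/11 at row 3 (s3 leaves); pivot element 11/4.
Divide row 3 by 11/4; eliminate column x2 from the other rows.
Row 1 update in column RHS: 5/2 − (1/4)·(14/11) = 24/11.

24/11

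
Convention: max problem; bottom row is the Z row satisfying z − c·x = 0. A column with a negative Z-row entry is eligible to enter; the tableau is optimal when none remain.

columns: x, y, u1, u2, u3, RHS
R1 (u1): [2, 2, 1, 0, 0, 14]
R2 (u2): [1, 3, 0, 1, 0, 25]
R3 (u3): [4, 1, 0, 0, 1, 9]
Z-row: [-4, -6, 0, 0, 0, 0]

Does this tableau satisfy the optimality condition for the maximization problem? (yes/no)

no

The Z-row has a negative entry -6 in column y, so it is not optimal.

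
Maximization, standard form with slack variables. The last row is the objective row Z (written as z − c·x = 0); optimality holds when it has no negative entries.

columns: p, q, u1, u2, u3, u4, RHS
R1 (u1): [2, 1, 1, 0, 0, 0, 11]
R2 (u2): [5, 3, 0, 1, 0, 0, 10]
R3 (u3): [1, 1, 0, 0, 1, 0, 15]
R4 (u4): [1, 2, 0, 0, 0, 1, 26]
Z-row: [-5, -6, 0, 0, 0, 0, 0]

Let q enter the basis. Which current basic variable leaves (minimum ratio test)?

Column q entries and ratios — u1: 11/1 = 11; u2: 10/3 = 10/3; u3: 15/1 = 15; u4: 26/2 = 13.
Smallest ratio is 10/3 in the row of u2, so u2 leaves.

u2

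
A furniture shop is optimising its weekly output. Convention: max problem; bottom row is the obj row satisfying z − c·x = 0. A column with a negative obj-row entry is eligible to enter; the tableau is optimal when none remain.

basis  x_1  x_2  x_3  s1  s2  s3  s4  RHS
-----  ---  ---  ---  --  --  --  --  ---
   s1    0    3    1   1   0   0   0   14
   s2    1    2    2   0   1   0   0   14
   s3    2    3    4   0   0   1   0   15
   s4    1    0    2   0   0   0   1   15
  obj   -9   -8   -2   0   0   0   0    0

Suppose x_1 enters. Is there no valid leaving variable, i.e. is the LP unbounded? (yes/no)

Column x_1 has positive entries in row(s) 2, 3, 4, so the ratio test bounds it — not unbounded.

no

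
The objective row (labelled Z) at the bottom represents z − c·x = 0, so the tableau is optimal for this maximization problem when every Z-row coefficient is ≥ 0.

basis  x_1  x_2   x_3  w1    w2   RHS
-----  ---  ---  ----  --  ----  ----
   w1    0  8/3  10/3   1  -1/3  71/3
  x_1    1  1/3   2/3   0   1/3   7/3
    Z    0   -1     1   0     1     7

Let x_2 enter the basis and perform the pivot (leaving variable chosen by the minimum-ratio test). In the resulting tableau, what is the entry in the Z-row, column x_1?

Ratio test on column x_2 — row 1: (71/3)/(8/3) = 71/8; row 2: (7/3)/(1/3) = 7. Minimum is 7 at row 2 (x_1 leaves); pivot element 1/3.
Divide row 2 by 1/3; eliminate column x_2 from the other rows.
Z-row update in column x_1: 0 − (-1)·3 = 3.

3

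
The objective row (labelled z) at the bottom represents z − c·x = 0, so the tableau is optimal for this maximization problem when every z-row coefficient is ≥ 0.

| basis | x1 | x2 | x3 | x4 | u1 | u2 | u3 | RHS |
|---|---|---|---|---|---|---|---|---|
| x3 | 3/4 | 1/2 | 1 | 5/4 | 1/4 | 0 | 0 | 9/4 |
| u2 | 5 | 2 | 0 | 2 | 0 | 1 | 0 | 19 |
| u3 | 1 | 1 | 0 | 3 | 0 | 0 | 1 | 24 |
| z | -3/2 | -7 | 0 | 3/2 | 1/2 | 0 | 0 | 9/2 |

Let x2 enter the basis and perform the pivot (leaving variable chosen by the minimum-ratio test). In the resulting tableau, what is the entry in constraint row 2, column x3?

-4

Ratio test on column x2 — row 1: (9/4)/(1/2) = 9/2; row 2: 19/2 = 19/2; row 3: 24/1 = 24. Minimum is 9/2 at row 1 (x3 leaves); pivot element 1/2.
Divide row 1 by 1/2; eliminate column x2 from the other rows.
Row 2 update in column x3: 0 − 2·2 = -4.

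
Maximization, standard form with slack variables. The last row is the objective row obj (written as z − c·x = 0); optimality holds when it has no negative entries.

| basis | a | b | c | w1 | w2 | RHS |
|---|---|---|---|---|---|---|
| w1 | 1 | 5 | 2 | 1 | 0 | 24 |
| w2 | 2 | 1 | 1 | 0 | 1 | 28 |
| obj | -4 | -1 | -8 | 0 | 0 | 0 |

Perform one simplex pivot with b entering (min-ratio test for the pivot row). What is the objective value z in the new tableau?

Ratio test on column b — row 1: 24/5 = 24/5; row 2: 28/1 = 28. Minimum is 24/5 at row 1 (w1 leaves); pivot element 5.
Pivot on row 1; the obj-row RHS becomes 0 − (-1)·(24/5) = 24/5.

24/5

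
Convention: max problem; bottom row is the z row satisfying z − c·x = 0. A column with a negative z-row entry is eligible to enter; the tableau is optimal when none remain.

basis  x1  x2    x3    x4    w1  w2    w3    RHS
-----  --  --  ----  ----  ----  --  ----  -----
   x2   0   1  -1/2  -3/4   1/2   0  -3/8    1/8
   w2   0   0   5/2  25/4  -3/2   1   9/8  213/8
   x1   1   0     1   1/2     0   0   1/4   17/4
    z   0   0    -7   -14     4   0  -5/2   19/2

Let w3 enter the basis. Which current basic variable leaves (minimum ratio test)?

x1

Column w3 entries and ratios — x2: -3/8 ≤ 0, skip; w2: (213/8)/(9/8) = 71/3; x1: (17/4)/(1/4) = 17.
Smallest ratio is 17 in the row of x1, so x1 leaves.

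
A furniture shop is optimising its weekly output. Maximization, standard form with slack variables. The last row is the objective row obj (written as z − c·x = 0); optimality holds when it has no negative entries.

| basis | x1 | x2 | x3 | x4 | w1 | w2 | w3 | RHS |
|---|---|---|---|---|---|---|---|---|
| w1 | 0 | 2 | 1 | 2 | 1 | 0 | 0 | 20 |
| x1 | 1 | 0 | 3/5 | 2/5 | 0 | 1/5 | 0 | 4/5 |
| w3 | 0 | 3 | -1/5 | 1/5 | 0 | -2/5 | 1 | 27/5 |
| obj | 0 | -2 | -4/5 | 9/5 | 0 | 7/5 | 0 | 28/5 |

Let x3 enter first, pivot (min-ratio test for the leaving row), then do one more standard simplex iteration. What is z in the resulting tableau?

Ratio test on column x3 — row 1: 20/1 = 20; row 2: (4/5)/(3/5) = 4/3; row 3: entry -1/5 ≤ 0. Minimum is 4/3 at row 2 (x1 leaves); pivot element 3/5.
Pivot on row 2; the obj-row RHS becomes 28/5 − (-4/5)·(4/3) = 20/3.
Next entering variable (most negative obj-row entry -2): x2.
Ratio test on column x2 — row 1: (56/3)/2 = 28/3; row 2: entry 0 ≤ 0; row 3: (17/3)/3 = 17/9. Minimum is 17/9 at row 3 (w3 leaves); pivot element 3.
After the second pivot the obj-row RHS is 20/3 − (-2)·(17/9) = 94/9.

94/9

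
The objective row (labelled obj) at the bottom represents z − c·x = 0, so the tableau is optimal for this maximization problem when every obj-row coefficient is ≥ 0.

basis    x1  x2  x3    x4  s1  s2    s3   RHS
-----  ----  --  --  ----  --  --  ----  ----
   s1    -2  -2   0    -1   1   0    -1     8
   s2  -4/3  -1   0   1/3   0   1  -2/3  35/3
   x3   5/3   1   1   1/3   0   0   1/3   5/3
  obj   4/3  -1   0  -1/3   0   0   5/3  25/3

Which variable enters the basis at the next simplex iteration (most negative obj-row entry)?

x2

Negative obj-row entries: x2: -1, x4: -1/3.
The most negative is -1 in column x2, so x2 enters.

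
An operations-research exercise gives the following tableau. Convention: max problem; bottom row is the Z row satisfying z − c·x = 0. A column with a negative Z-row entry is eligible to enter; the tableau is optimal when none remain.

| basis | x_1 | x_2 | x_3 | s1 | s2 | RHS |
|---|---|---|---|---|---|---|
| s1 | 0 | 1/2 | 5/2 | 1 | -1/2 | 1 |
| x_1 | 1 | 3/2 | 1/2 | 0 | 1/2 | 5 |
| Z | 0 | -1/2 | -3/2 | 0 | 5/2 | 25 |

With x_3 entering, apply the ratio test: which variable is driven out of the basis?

s1

Column x_3 entries and ratios — s1: 1/(5/2) = 2/5; x_1: 5/(1/2) = 10.
Smallest ratio is 2/5 in the row of s1, so s1 leaves.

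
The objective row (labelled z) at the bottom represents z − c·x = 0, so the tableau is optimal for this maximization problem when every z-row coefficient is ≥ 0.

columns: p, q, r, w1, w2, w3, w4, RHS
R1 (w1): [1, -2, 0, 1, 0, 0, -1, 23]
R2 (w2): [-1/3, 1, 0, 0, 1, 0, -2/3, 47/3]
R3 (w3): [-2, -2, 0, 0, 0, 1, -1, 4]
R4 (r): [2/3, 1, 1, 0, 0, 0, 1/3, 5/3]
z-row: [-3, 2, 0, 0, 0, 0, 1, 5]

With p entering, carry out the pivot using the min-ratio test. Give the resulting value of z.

25/2

Ratio test on column p — row 1: 23/1 = 23; row 2: entry -1/3 ≤ 0; row 3: entry -2 ≤ 0; row 4: (5/3)/(2/3) = 5/2. Minimum is 5/2 at row 4 (r leaves); pivot element 2/3.
Pivot on row 4; the z-row RHS becomes 5 − (-3)·(5/2) = 25/2.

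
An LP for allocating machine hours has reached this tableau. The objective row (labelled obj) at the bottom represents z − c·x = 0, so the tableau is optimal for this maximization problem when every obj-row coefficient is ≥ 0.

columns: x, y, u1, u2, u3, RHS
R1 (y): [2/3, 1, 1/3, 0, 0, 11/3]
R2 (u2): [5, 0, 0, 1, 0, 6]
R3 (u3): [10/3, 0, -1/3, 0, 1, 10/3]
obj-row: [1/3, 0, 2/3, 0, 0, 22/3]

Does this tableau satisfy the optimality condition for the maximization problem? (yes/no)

Every obj-row coefficient is ≥ 0, so the tableau is optimal.

yes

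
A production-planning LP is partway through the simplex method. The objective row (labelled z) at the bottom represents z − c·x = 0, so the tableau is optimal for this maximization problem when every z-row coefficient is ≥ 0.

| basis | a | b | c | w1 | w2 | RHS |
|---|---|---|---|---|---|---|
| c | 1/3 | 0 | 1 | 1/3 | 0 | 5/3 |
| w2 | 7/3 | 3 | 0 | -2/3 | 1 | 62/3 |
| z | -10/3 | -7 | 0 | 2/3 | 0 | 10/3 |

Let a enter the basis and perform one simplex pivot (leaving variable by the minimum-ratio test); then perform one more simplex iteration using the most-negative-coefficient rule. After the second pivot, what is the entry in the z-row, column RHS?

Ratio test on column a — row 1: (5/3)/(1/3) = 5; row 2: (62/3)/(7/3) = 62/7. Minimum is 5 at row 1 (c leaves); pivot element 1/3.
Divide row 1 by 1/3; eliminate column a from the other rows.
Second iteration: most negative z-row entry is -7 in column b, so b enters.
Ratio test on column b — row 1: entry 0 ≤ 0; row 2: 9/3 = 3. Minimum is 3 at row 2 (w2 leaves); pivot element 3.
Divide row 2 by 3; eliminate column b from the other rows.
After both pivots, the entry at the z-row, column RHS is 41.

41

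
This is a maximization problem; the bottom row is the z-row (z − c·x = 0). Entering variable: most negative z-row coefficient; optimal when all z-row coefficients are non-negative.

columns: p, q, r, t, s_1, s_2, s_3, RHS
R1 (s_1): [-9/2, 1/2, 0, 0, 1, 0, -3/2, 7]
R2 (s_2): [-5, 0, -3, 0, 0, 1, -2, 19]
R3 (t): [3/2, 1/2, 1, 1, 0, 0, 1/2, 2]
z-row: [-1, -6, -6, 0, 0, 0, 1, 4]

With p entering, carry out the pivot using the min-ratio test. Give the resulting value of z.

Ratio test on column p — row 1: entry -9/2 ≤ 0; row 2: entry -5 ≤ 0; row 3: 2/(3/2) = 4/3. Minimum is 4/3 at row 3 (t leaves); pivot element 3/2.
Pivot on row 3; the z-row RHS becomes 4 − (-1)·(4/3) = 16/3.

16/3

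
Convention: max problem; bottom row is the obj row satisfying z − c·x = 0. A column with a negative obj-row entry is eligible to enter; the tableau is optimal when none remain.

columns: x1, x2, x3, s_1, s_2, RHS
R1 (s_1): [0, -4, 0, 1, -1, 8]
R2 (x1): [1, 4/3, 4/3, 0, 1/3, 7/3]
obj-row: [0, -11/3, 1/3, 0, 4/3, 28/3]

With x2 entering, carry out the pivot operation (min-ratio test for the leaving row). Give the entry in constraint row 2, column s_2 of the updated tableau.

Ratio test on column x2 — row 1: entry -4 ≤ 0; row 2: (7/3)/(4/3) = 7/4. Minimum is 7/4 at row 2 (x1 leaves); pivot element 4/3.
Divide row 2 by 4/3; eliminate column x2 from the other rows.
In the new row 2, the s_2 entry is the old entry divided by the pivot: (1/3)/(4/3) = 1/4.

1/4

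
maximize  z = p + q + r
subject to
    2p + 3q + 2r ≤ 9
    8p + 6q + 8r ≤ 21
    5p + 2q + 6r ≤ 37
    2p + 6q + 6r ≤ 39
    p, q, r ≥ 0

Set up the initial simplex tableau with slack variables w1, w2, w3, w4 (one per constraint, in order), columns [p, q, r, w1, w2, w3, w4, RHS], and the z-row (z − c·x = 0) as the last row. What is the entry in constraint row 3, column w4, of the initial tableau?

0

Slack w4 belongs to constraint 4; its column is the unit vector e_4, so the entry in row 3 is 0.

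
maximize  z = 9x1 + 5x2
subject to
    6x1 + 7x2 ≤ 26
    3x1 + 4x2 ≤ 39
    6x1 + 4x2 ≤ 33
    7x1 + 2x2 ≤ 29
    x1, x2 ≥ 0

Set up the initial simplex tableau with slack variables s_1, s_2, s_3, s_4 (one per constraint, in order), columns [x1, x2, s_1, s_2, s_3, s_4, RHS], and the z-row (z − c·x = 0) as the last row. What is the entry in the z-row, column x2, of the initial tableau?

The z-row carries the negated objective coefficients: the x2 entry is -5.

-5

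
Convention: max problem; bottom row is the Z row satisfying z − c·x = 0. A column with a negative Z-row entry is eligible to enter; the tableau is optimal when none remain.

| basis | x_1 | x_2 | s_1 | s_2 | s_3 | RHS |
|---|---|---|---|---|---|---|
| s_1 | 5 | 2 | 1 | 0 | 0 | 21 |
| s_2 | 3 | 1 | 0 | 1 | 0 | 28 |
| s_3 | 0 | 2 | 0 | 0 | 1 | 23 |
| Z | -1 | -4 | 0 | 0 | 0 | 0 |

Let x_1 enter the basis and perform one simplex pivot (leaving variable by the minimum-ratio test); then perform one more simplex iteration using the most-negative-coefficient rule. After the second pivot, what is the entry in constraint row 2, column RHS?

Ratio test on column x_1 — row 1: 21/5 = 21/5; row 2: 28/3 = 28/3; row 3: entry 0 ≤ 0. Minimum is 21/5 at row 1 (s_1 leaves); pivot element 5.
Divide row 1 by 5; eliminate column x_1 from the other rows.
Second iteration: most negative Z-row entry is -18/5 in column x_2, so x_2 enters.
Ratio test on column x_2 — row 1: (21/5)/(2/5) = 21/2; row 2: entry -1/5 ≤ 0; row 3: 23/2 = 23/2. Minimum is 21/2 at row 1 (x_1 leaves); pivot element 2/5.
Divide row 1 by 2/5; eliminate column x_2 from the other rows.
After both pivots, the entry at constraint row 2, column RHS is 35/2.

35/2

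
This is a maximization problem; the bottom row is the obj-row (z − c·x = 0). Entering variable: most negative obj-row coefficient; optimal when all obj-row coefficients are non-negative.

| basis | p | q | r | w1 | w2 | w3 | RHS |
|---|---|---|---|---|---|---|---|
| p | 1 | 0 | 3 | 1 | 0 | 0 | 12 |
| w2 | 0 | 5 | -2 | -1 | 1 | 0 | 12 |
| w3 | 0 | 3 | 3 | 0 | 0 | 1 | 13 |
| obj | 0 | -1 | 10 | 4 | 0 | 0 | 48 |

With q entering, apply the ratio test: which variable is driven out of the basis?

Column q entries and ratios — p: 0 ≤ 0, skip; w2: 12/5 = 12/5; w3: 13/3 = 13/3.
Smallest ratio is 12/5 in the row of w2, so w2 leaves.

w2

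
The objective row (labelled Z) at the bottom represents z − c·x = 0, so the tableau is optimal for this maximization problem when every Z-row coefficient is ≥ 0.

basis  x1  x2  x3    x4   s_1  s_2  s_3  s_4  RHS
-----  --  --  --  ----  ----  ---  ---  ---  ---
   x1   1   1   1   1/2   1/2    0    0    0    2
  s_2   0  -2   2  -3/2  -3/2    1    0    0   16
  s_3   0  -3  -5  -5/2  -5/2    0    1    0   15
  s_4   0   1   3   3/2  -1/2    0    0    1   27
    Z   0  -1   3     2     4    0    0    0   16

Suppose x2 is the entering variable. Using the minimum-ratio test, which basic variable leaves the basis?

Column x2 entries and ratios — x1: 2/1 = 2; s_2: -2 ≤ 0, skip; s_3: -3 ≤ 0, skip; s_4: 27/1 = 27.
Smallest ratio is 2 in the row of x1, so x1 leaves.

x1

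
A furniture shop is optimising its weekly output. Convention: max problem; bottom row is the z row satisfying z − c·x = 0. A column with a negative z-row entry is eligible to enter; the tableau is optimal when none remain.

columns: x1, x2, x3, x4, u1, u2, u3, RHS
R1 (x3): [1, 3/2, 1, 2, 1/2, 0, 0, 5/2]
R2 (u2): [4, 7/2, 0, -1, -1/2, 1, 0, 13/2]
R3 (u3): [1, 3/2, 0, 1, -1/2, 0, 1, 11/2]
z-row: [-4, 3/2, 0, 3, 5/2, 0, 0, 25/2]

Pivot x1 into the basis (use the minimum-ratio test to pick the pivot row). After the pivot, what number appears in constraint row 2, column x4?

-1/4

Ratio test on column x1 — row 1: (5/2)/1 = 5/2; row 2: (13/2)/4 = 13/8; row 3: (11/2)/1 = 11/2. Minimum is 13/8 at row 2 (u2 leaves); pivot element 4.
Divide row 2 by 4; eliminate column x1 from the other rows.
In the new row 2, the x4 entry is the old entry divided by the pivot: (-1)/4 = -1/4.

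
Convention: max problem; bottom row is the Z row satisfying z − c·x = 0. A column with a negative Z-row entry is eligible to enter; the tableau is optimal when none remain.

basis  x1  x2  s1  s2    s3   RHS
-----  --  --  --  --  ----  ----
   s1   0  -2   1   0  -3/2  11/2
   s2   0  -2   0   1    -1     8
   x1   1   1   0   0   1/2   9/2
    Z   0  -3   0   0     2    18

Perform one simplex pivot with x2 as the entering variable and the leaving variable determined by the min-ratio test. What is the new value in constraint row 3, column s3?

Ratio test on column x2 — row 1: entry -2 ≤ 0; row 2: entry -2 ≤ 0; row 3: (9/2)/1 = 9/2. Minimum is 9/2 at row 3 (x1 leaves); pivot element 1.
Divide row 3 by 1; eliminate column x2 from the other rows.
In the new row 3, the s3 entry is the old entry divided by the pivot: (1/2)/1 = 1/2.

1/2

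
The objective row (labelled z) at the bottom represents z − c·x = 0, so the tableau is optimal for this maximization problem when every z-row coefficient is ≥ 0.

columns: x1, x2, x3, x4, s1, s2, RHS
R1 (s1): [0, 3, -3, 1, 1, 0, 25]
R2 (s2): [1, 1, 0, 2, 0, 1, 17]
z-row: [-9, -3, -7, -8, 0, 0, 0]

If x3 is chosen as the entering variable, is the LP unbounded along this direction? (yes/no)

yes

Every constraint-row entry in column x3 is ≤ 0, so increasing x3 is unbounded.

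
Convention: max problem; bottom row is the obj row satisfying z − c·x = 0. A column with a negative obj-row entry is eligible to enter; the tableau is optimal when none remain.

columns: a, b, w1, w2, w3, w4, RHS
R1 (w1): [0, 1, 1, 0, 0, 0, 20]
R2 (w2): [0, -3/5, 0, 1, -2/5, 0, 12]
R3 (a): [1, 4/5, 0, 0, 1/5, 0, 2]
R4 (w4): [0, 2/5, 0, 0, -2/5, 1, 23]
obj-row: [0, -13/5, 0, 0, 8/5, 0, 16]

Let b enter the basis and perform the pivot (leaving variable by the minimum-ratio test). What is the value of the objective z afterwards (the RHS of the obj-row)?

45/2

Ratio test on column b — row 1: 20/1 = 20; row 2: entry -3/5 ≤ 0; row 3: 2/(4/5) = 5/2; row 4: 23/(2/5) = 115/2. Minimum is 5/2 at row 3 (a leaves); pivot element 4/5.
Pivot on row 3; the obj-row RHS becomes 16 − (-13/5)·(5/2) = 45/2.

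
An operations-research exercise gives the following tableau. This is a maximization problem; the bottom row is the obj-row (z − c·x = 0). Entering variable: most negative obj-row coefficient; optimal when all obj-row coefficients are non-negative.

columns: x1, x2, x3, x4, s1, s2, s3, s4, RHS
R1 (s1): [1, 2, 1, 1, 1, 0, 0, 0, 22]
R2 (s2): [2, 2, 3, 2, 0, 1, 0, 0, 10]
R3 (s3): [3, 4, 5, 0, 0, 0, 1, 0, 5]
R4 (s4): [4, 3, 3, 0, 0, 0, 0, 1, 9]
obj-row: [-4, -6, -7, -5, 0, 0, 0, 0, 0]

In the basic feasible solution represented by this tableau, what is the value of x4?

0

x4 is not in the basis, so in the current basic feasible solution x4 = 0.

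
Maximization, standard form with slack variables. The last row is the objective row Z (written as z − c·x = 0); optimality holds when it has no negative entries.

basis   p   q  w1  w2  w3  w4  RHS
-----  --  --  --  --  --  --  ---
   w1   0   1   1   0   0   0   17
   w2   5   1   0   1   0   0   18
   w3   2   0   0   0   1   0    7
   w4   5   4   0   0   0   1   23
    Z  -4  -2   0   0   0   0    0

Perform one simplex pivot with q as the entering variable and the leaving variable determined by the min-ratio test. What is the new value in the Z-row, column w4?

1/2

Ratio test on column q — row 1: 17/1 = 17; row 2: 18/1 = 18; row 3: entry 0 ≤ 0; row 4: 23/4 = 23/4. Minimum is 23/4 at row 4 (w4 leaves); pivot element 4.
Divide row 4 by 4; eliminate column q from the other rows.
Z-row update in column w4: 0 − (-2)·(1/4) = 1/2.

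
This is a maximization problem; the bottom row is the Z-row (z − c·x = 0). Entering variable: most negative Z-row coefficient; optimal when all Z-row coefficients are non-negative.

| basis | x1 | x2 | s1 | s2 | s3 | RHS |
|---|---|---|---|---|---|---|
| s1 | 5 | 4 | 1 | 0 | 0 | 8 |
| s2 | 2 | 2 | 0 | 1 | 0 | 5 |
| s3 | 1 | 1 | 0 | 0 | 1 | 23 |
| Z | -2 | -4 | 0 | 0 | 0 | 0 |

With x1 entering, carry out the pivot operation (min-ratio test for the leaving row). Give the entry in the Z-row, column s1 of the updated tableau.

2/5

Ratio test on column x1 — row 1: 8/5 = 8/5; row 2: 5/2 = 5/2; row 3: 23/1 = 23. Minimum is 8/5 at row 1 (s1 leaves); pivot element 5.
Divide row 1 by 5; eliminate column x1 from the other rows.
Z-row update in column s1: 0 − (-2)·(1/5) = 2/5.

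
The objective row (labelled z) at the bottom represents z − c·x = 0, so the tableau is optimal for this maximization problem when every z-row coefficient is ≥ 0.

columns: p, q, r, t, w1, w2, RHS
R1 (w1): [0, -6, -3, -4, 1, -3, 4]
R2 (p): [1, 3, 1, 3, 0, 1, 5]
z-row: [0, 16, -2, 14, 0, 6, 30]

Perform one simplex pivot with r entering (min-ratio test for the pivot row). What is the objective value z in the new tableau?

Ratio test on column r — row 1: entry -3 ≤ 0; row 2: 5/1 = 5. Minimum is 5 at row 2 (p leaves); pivot element 1.
Pivot on row 2; the z-row RHS becomes 30 − (-2)·5 = 40.

40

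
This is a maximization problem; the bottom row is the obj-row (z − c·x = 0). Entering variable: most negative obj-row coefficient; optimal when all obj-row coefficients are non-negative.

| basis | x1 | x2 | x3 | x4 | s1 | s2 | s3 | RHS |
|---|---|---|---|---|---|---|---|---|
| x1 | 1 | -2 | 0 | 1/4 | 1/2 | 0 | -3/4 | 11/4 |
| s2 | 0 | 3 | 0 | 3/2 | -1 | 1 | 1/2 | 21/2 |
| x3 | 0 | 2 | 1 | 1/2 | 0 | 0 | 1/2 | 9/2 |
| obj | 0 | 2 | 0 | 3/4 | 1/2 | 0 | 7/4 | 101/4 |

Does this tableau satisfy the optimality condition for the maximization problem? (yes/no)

Every obj-row coefficient is ≥ 0, so the tableau is optimal.

yes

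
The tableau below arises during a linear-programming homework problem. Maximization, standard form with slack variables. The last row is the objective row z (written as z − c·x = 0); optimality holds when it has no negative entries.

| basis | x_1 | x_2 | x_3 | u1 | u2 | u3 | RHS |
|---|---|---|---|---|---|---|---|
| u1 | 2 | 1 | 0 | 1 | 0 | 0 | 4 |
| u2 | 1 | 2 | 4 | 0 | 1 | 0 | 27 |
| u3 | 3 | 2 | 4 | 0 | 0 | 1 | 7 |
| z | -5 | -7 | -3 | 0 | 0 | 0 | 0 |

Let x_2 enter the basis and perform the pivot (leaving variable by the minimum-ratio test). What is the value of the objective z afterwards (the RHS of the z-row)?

49/2

Ratio test on column x_2 — row 1: 4/1 = 4; row 2: 27/2 = 27/2; row 3: 7/2 = 7/2. Minimum is 7/2 at row 3 (u3 leaves); pivot element 2.
Pivot on row 3; the z-row RHS becomes 0 − (-7)·(7/2) = 49/2.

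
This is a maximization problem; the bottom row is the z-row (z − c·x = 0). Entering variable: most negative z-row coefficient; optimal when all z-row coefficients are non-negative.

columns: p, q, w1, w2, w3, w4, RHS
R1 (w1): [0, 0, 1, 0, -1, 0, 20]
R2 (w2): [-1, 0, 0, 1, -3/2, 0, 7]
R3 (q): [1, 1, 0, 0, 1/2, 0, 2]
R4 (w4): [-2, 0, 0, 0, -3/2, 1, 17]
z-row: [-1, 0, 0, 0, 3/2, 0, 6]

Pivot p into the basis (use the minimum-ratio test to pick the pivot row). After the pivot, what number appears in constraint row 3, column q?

Ratio test on column p — row 1: entry 0 ≤ 0; row 2: entry -1 ≤ 0; row 3: 2/1 = 2; row 4: entry -2 ≤ 0. Minimum is 2 at row 3 (q leaves); pivot element 1.
Divide row 3 by 1; eliminate column p from the other rows.
In the new row 3, the q entry is the old entry divided by the pivot: 1/1 = 1.

1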